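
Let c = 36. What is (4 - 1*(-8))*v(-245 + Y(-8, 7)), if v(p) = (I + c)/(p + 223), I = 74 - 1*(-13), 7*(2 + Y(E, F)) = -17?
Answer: -10332/185 ≈ -55.849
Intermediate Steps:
Y(E, F) = -31/7 (Y(E, F) = -2 + (⅐)*(-17) = -2 - 17/7 = -31/7)
I = 87 (I = 74 + 13 = 87)
v(p) = 123/(223 + p) (v(p) = (87 + 36)/(p + 223) = 123/(223 + p))
(4 - 1*(-8))*v(-245 + Y(-8, 7)) = (4 - 1*(-8))*(123/(223 + (-245 - 31/7))) = (4 + 8)*(123/(223 - 1746/7)) = 12*(123/(-185/7)) = 12*(123*(-7/185)) = 12*(-861/185) = -10332/185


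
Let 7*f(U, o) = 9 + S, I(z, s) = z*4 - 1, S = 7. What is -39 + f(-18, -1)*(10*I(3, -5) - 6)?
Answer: 1391/7 ≈ 198.71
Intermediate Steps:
I(z, s) = -1 + 4*z (I(z, s) = 4*z - 1 = -1 + 4*z)
f(U, o) = 16/7 (f(U, o) = (9 + 7)/7 = (⅐)*16 = 16/7)
-39 + f(-18, -1)*(10*I(3, -5) - 6) = -39 + 16*(10*(-1 + 4*3) - 6)/7 = -39 + 16*(10*(-1 + 12) - 6)/7 = -39 + 16*(10*11 - 6)/7 = -39 + 16*(110 - 6)/7 = -39 + (16/7)*104 = -39 + 1664/7 = 1391/7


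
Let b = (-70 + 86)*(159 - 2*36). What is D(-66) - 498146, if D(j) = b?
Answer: -496754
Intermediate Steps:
b = 1392 (b = 16*(159 - 72) = 16*87 = 1392)
D(j) = 1392
D(-66) - 498146 = 1392 - 498146 = -496754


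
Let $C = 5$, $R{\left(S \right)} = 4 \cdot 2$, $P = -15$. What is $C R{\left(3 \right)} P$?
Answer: $-600$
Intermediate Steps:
$R{\left(S \right)} = 8$
$C R{\left(3 \right)} P = 5 \cdot 8 \left(-15\right) = 40 \left(-15\right) = -600$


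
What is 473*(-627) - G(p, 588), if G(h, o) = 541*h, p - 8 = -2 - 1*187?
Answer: -198650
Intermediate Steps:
p = -181 (p = 8 + (-2 - 1*187) = 8 + (-2 - 187) = 8 - 189 = -181)
473*(-627) - G(p, 588) = 473*(-627) - 541*(-181) = -296571 - 1*(-97921) = -296571 + 97921 = -198650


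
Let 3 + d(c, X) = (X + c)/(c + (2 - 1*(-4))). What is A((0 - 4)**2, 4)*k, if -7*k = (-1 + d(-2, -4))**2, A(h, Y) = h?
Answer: -484/7 ≈ -69.143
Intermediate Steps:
d(c, X) = -3 + (X + c)/(6 + c) (d(c, X) = -3 + (X + c)/(c + (2 - 1*(-4))) = -3 + (X + c)/(c + (2 + 4)) = -3 + (X + c)/(c + 6) = -3 + (X + c)/(6 + c))
k = -121/28 (k = -(-1 + (-18 - 4 - 2*(-2))/(6 - 2))**2/7 = -(-1 + (-18 - 4 + 4)/4)**2/7 = -(-1 + (1/4)*(-18))**2/7 = -(-1 - 9/2)**2/7 = -(-11/2)**2/7 = -1/7*121/4 = -121/28 ≈ -4.3214)
A((0 - 4)**2, 4)*k = (0 - 4)**2*(-121/28) = (-4)**2*(-121/28) = 16*(-121/28) = -484/7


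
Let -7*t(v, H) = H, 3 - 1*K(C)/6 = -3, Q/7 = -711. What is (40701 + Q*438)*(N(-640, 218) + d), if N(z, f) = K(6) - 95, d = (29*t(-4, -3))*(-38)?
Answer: 7955777775/7 ≈ 1.1365e+9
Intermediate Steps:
Q = -4977 (Q = 7*(-711) = -4977)
K(C) = 36 (K(C) = 18 - 6*(-3) = 18 + 18 = 36)
t(v, H) = -H/7
d = -3306/7 (d = (29*(-⅐*(-3)))*(-38) = (29*(3/7))*(-38) = (87/7)*(-38) = -3306/7 ≈ -472.29)
N(z, f) = -59 (N(z, f) = 36 - 95 = -59)
(40701 + Q*438)*(N(-640, 218) + d) = (40701 - 4977*438)*(-59 - 3306/7) = (40701 - 2179926)*(-3719/7) = -2139225*(-3719/7) = 7955777775/7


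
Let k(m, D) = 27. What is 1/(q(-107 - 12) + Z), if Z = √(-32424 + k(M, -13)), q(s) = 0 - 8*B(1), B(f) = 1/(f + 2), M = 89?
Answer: -24/291637 - 9*I*√32397/291637 ≈ -8.2294e-5 - 0.0055546*I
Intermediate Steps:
B(f) = 1/(2 + f)
q(s) = -8/3 (q(s) = 0 - 8/(2 + 1) = 0 - 8/3 = -8/3)
Z = I*√32397 (Z = √(-32424 + 27) = √(-32397) = I*√32397 ≈ 179.99*I)
1/(q(-107 - 12) + Z) = 1/(-8/3 + I*√32397)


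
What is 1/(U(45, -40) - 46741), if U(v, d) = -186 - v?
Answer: -1/46972 ≈ -2.1289e-5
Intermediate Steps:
1/(U(45, -40) - 46741) = 1/((-186 - 1*45) - 46741) = 1/((-186 - 45) - 46741) = 1/(-231 - 46741) = 1/(-46972) = -1/46972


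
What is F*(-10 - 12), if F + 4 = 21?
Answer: -374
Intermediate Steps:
F = 17 (F = -4 + 21 = 17)
F*(-10 - 12) = 17*(-10 - 12) = 17*(-22) = -374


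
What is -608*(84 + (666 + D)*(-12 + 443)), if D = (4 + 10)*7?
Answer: -200255744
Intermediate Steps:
D = 98 (D = 14*7 = 98)
-608*(84 + (666 + D)*(-12 + 443)) = -608*(84 + (666 + 98)*(-12 + 443)) = -608*(84 + 764*431) = -608*(84 + 329284) = -608*329368 = -200255744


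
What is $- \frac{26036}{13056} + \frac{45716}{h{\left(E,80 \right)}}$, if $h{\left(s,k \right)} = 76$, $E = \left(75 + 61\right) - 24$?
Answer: $\frac{37180585}{62016} \approx 599.53$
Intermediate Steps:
$E = 112$ ($E = 136 - 24 = 112$)
$- \frac{26036}{13056} + \frac{45716}{h{\left(E,80 \right)}} = - \frac{26036}{13056} + \frac{45716}{76} = \left(-26036\right) \frac{1}{13056} + 45716 \cdot \frac{1}{76} = - \frac{6509}{3264} + \frac{11429}{19} = \frac{37180585}{62016}$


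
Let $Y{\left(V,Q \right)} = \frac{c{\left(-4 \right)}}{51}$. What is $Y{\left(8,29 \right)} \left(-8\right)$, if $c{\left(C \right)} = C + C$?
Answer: $\frac{64}{51} \approx 1.2549$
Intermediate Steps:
$c{\left(C \right)} = 2 C$
$Y{\left(V,Q \right)} = - \frac{8}{51}$ ($Y{\left(V,Q \right)} = \frac{2 \left(-4\right)}{51} = \left(-8\right) \frac{1}{51} = - \frac{8}{51}$)
$Y{\left(8,29 \right)} \left(-8\right) = \left(- \frac{8}{51}\right) \left(-8\right) = \frac{64}{51}$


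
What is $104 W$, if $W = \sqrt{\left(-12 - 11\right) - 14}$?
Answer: $104 i \sqrt{37} \approx 632.61 i$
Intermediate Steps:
$W = i \sqrt{37}$ ($W = \sqrt{-23 - 14} = \sqrt{-37} = i \sqrt{37} \approx 6.0828 i$)
$104 W = 104 i \sqrt{37}$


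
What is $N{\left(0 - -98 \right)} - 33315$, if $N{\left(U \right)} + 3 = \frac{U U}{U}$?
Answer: $-33220$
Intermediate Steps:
$N{\left(U \right)} = -3 + U$ ($N{\left(U \right)} = -3 + \frac{U U}{U} = -3 + \frac{U^{2}}{U} = -3 + U$)
$N{\left(0 - -98 \right)} - 33315 = \left(-3 + \left(0 - -98\right)\right) - 33315 = \left(-3 + \left(0 + 98\right)\right) - 33315 = \left(-3 + 98\right) - 33315 = 95 - 33315 = -33220$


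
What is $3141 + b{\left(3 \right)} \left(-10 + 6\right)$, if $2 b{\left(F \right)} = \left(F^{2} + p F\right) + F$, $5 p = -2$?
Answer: $\frac{15597}{5} \approx 3119.4$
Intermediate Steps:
$p = - \frac{2}{5}$ ($p = \frac{1}{5} \left(-2\right) = - \frac{2}{5} \approx -0.4$)
$b{\left(F \right)} = \frac{F^{2}}{2} + \frac{3 F}{10}$ ($b{\left(F \right)} = \frac{\left(F^{2} - \frac{2 F}{5}\right) + F}{2} = \frac{F^{2} + \frac{3 F}{5}}{2} = \frac{F^{2}}{2} + \frac{3 F}{10}$)
$3141 + b{\left(3 \right)} \left(-10 + 6\right) = 3141 + \frac{1}{10} \cdot 3 \left(3 + 5 \cdot 3\right) \left(-10 + 6\right) = 3141 + \frac{1}{10} \cdot 3 \left(3 + 15\right) \left(-4\right) = 3141 + \frac{1}{10} \cdot 3 \cdot 18 \left(-4\right) = 3141 + \frac{27}{5} \left(-4\right) = 3141 - \frac{108}{5} = \frac{15597}{5}$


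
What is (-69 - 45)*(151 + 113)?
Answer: -30096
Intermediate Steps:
(-69 - 45)*(151 + 113) = -114*264 = -30096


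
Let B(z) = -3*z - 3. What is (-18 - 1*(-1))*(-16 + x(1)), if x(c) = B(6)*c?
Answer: 629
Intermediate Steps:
B(z) = -3 - 3*z
x(c) = -21*c (x(c) = (-3 - 3*6)*c = (-3 - 18)*c = -21*c)
(-18 - 1*(-1))*(-16 + x(1)) = (-18 - 1*(-1))*(-16 - 21*1) = (-18 + 1)*(-16 - 21) = -17*(-37) = 629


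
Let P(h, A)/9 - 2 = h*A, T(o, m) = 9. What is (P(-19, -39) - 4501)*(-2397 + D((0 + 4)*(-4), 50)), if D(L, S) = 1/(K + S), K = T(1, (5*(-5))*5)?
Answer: -309148492/59 ≈ -5.2398e+6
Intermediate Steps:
K = 9
P(h, A) = 18 + 9*A*h (P(h, A) = 18 + 9*(h*A) = 18 + 9*(A*h) = 18 + 9*A*h)
D(L, S) = 1/(9 + S)
(P(-19, -39) - 4501)*(-2397 + D((0 + 4)*(-4), 50)) = ((18 + 9*(-39)*(-19)) - 4501)*(-2397 + 1/(9 + 50)) = ((18 + 6669) - 4501)*(-2397 + 1/59) = (6687 - 4501)*(-2397 + 1/59) = 2186*(-141422/59) = -309148492/59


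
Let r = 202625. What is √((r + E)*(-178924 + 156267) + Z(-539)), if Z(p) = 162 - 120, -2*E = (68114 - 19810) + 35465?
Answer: I*√14567589866/2 ≈ 60348.0*I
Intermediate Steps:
E = -83769/2 (E = -((68114 - 19810) + 35465)/2 = -(48304 + 35465)/2 = -½*83769 = -83769/2 ≈ -41885.)
Z(p) = 42
√((r + E)*(-178924 + 156267) + Z(-539)) = √((202625 - 83769/2)*(-178924 + 156267) + 42) = √((321481/2)*(-22657) + 42) = √(-7283795017/2 + 42) = √(-7283794933/2) = I*√14567589866/2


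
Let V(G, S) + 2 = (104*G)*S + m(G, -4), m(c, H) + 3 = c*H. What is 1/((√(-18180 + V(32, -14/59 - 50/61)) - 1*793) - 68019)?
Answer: -247654388/17041672315255 - I*√282766948201/17041672315255 ≈ -1.4532e-5 - 3.1203e-8*I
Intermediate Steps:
m(c, H) = -3 + H*c (m(c, H) = -3 + c*H = -3 + H*c)
V(G, S) = -5 - 4*G + 104*G*S (V(G, S) = -2 + ((104*G)*S + (-3 - 4*G)) = -2 + (104*G*S + (-3 - 4*G)) = -2 + (-3 - 4*G + 104*G*S) = -5 - 4*G + 104*G*S)
1/((√(-18180 + V(32, -14/59 - 50/61)) - 1*793) - 68019) = 1/((√(-18180 + (-5 - 4*32 + 104*32*(-14/59 - 50/61))) - 1*793) - 68019) = 1/((√(-18180 + (-5 - 128 + 104*32*(-14*1/59 - 50*1/61))) - 793) - 68019) = 1/((√(-18180 + (-5 - 128 + 104*32*(-14/59 - 50/61))) - 793) - 68019) = 1/((√(-18180 + (-5 - 128 + 104*32*(-3804/3599))) - 793) - 68019) = 1/((√(-18180 + (-5 - 128 - 12659712/3599)) - 793) - 68019) = 1/((√(-18180 - 13138379/3599) - 793) - 68019) = 1/((√(-78568199/3599) - 793) - 68019) = 1/((I*√282766948201/3599 - 793) - 68019) = 1/((-793 + I*√282766948201/3599) - 68019) = 1/(-68812 + I*√282766948201/3599)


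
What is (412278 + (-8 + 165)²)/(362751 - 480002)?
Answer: -436927/117251 ≈ -3.7264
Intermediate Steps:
(412278 + (-8 + 165)²)/(362751 - 480002) = (412278 + 157²)/(-117251) = (412278 + 24649)*(-1/117251) = 436927*(-1/117251) = -436927/117251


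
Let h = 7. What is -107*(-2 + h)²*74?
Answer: -197950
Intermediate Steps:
-107*(-2 + h)²*74 = -107*(-2 + 7)²*74 = -107*5²*74 = -107*25*74 = -2675*74 = -197950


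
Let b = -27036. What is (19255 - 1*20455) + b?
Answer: -28236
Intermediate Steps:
(19255 - 1*20455) + b = (19255 - 1*20455) - 27036 = (19255 - 20455) - 27036 = -1200 - 27036 = -28236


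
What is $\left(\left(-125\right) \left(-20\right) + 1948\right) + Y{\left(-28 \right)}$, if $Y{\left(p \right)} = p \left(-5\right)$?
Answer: $4588$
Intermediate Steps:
$Y{\left(p \right)} = - 5 p$
$\left(\left(-125\right) \left(-20\right) + 1948\right) + Y{\left(-28 \right)} = \left(\left(-125\right) \left(-20\right) + 1948\right) - -140 = \left(2500 + 1948\right) + 140 = 4448 + 140 = 4588$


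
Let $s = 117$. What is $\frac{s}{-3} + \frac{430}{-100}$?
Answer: $- \frac{433}{10} \approx -43.3$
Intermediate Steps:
$\frac{s}{-3} + \frac{430}{-100} = \frac{117}{-3} + \frac{430}{-100} = 117 \left(- \frac{1}{3}\right) + 430 \left(- \frac{1}{100}\right) = -39 - \frac{43}{10} = - \frac{433}{10}$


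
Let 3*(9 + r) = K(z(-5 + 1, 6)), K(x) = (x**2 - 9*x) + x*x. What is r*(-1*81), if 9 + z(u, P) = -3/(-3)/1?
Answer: -4671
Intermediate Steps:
z(u, P) = -8 (z(u, P) = -9 - 3/(-3)/1 = -9 - 3*(-1/3)*1 = -9 + 1*1 = -9 + 1 = -8)
K(x) = -9*x + 2*x**2 (K(x) = (x**2 - 9*x) + x**2 = -9*x + 2*x**2)
r = 173/3 (r = -9 + (-8*(-9 + 2*(-8)))/3 = -9 + (-8*(-9 - 16))/3 = -9 + (-8*(-25))/3 = -9 + (1/3)*200 = -9 + 200/3 = 173/3 ≈ 57.667)
r*(-1*81) = 173*(-1*81)/3 = (173/3)*(-81) = -4671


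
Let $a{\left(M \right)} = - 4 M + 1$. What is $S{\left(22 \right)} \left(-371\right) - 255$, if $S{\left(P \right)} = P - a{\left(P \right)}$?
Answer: $-40694$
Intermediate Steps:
$a{\left(M \right)} = 1 - 4 M$
$S{\left(P \right)} = -1 + 5 P$ ($S{\left(P \right)} = P - \left(1 - 4 P\right) = P + \left(-1 + 4 P\right) = -1 + 5 P$)
$S{\left(22 \right)} \left(-371\right) - 255 = \left(-1 + 5 \cdot 22\right) \left(-371\right) - 255 = \left(-1 + 110\right) \left(-371\right) - 255 = 109 \left(-371\right) - 255 = -40439 - 255 = -40694$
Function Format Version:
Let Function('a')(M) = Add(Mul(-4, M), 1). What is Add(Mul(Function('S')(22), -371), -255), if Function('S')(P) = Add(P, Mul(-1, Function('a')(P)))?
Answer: -40694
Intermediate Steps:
Function('a')(M) = Add(1, Mul(-4, M))
Function('S')(P) = Add(-1, Mul(5, P)) (Function('S')(P) = Add(P, Mul(-1, Add(1, Mul(-4, P)))) = Add(P, Add(-1, Mul(4, P))) = Add(-1, Mul(5, P)))
Add(Mul(Function('S')(22), -371), -255) = Add(Mul(Add(-1, Mul(5, 22)), -371), -255) = Add(Mul(Add(-1, 110), -371), -255) = Add(Mul(109, -371), -255) = Add(-40439, -255) = -40694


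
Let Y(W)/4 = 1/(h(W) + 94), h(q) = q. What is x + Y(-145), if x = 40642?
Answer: 2072738/51 ≈ 40642.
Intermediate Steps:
Y(W) = 4/(94 + W) (Y(W) = 4/(W + 94) = 4/(94 + W))
x + Y(-145) = 40642 + 4/(94 - 145) = 40642 + 4/(-51) = 40642 + 4*(-1/51) = 40642 - 4/51 = 2072738/51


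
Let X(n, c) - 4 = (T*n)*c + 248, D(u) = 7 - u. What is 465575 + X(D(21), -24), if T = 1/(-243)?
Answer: 37731875/81 ≈ 4.6583e+5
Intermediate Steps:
T = -1/243 ≈ -0.0041152
X(n, c) = 252 - c*n/243 (X(n, c) = 4 + ((-n/243)*c + 248) = 4 + (-c*n/243 + 248) = 4 + (248 - c*n/243) = 252 - c*n/243)
465575 + X(D(21), -24) = 465575 + (252 - 1/243*(-24)*(7 - 1*21)) = 465575 + (252 - 1/243*(-24)*(7 - 21)) = 465575 + (252 - 1/243*(-24)*(-14)) = 465575 + (252 - 112/81) = 465575 + 20300/81 = 37731875/81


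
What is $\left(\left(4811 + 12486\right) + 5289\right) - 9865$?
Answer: $12721$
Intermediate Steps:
$\left(\left(4811 + 12486\right) + 5289\right) - 9865 = \left(17297 + 5289\right) - 9865 = 22586 - 9865 = 12721$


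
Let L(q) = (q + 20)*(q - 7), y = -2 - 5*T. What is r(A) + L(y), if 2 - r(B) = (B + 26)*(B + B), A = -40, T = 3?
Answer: -1190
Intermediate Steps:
r(B) = 2 - 2*B*(26 + B) (r(B) = 2 - (B + 26)*(B + B) = 2 - (26 + B)*2*B = 2 - 2*B*(26 + B))
y = -17 (y = -2 - 5*3 = -2 - 15 = -17)
L(q) = (-7 + q)*(20 + q) (L(q) = (20 + q)*(-7 + q) = (-7 + q)*(20 + q))
r(A) + L(y) = (2 - 52*(-40) - 2*(-40)²) + (-140 + (-17)² + 13*(-17)) = (2 + 2080 - 2*1600) + (-140 + 289 - 221) = (2 + 2080 - 3200) - 72 = -1118 - 72 = -1190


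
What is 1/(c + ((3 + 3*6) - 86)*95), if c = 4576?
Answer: -1/1599 ≈ -0.00062539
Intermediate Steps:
1/(c + ((3 + 3*6) - 86)*95) = 1/(4576 + ((3 + 3*6) - 86)*95) = 1/(4576 + ((3 + 18) - 86)*95) = 1/(4576 + (21 - 86)*95) = 1/(4576 - 65*95) = 1/(4576 - 6175) = 1/(-1599) = -1/1599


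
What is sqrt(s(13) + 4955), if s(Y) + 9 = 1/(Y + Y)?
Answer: sqrt(3343522)/26 ≈ 70.328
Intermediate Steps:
s(Y) = -9 + 1/(2*Y) (s(Y) = -9 + 1/(Y + Y) = -9 + 1/(2*Y))
sqrt(s(13) + 4955) = sqrt((-9 + (1/2)/13) + 4955) = sqrt((-9 + (1/2)*(1/13)) + 4955) = sqrt((-9 + 1/26) + 4955) = sqrt(-233/26 + 4955) = sqrt(128597/26) = sqrt(3343522)/26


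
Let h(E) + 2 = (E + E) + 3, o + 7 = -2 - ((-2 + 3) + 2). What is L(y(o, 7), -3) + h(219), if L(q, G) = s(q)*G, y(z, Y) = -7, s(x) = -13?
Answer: 478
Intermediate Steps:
o = -12 (o = -7 + (-2 - ((-2 + 3) + 2)) = -7 + (-2 - (1 + 2)) = -7 + (-2 - 1*3) = -7 + (-2 - 3) = -7 - 5 = -12)
h(E) = 1 + 2*E (h(E) = -2 + ((E + E) + 3) = -2 + (2*E + 3) = -2 + (3 + 2*E) = 1 + 2*E)
L(q, G) = -13*G
L(y(o, 7), -3) + h(219) = -13*(-3) + (1 + 2*219) = 39 + (1 + 438) = 39 + 439 = 478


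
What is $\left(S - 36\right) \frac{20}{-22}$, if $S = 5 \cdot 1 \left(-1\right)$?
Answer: $\frac{410}{11} \approx 37.273$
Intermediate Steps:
$S = -5$ ($S = 5 \left(-1\right) = -5$)
$\left(S - 36\right) \frac{20}{-22} = \left(-5 - 36\right) \frac{20}{-22} = - 41 \cdot 20 \left(- \frac{1}{22}\right) = \left(-41\right) \left(- \frac{10}{11}\right) = \frac{410}{11}$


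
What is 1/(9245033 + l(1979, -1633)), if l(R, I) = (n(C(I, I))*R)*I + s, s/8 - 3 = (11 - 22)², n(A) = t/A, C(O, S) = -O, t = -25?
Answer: 1/9295500 ≈ 1.0758e-7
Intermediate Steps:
n(A) = -25/A
s = 992 (s = 24 + 8*(11 - 22)² = 24 + 8*(-11)² = 24 + 8*121 = 24 + 968 = 992)
l(R, I) = 992 + 25*R (l(R, I) = ((-25*(-1/I))*R)*I + 992 = ((-(-25)/I)*R)*I + 992 = ((25/I)*R)*I + 992 = (25*R/I)*I + 992 = 25*R + 992 = 992 + 25*R)
1/(9245033 + l(1979, -1633)) = 1/(9245033 + (992 + 25*1979)) = 1/(9245033 + (992 + 49475)) = 1/(9245033 + 50467) = 1/9295500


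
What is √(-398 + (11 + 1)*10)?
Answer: I*√278 ≈ 16.673*I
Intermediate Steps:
√(-398 + (11 + 1)*10) = √(-398 + 12*10) = √(-398 + 120) = √(-278) = I*√278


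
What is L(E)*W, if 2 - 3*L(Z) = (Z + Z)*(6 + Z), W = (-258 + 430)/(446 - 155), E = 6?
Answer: -24424/873 ≈ -27.977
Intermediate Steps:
W = 172/291 ≈ 0.59107
L(Z) = ⅔ - 2*Z*(6 + Z)/3 (L(Z) = ⅔ - (Z + Z)*(6 + Z)/3 = ⅔ - 2*Z*(6 + Z)/3)
L(E)*W = (⅔ - 4*6 - ⅔*6²)*(172/291) = (⅔ - 24 - ⅔*36)*(172/291) = (⅔ - 24 - 24)*(172/291) = -142/3*172/291 = -24424/873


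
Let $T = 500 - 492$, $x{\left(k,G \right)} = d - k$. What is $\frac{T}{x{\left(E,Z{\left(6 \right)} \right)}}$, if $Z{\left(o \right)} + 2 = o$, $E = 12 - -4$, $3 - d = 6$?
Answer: $- \frac{8}{19} \approx -0.42105$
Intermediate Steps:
$d = -3$ ($d = 3 - 6 = -3$)
$E = 16$ ($E = 12 + 4 = 16$)
$Z{\left(o \right)} = -2 + o$
$x{\left(k,G \right)} = -3 - k$
$T = 8$
$\frac{T}{x{\left(E,Z{\left(6 \right)} \right)}} = \frac{8}{-3 - 16} = \frac{8}{-19} = 8 \left(- \frac{1}{19}\right) = - \frac{8}{19}$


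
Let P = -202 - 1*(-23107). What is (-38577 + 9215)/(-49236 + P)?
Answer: 29362/26331 ≈ 1.1151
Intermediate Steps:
P = 22905 (P = -202 + 23107 = 22905)
(-38577 + 9215)/(-49236 + P) = (-38577 + 9215)/(-49236 + 22905) = -29362/(-26331) = -29362*(-1/26331) = 29362/26331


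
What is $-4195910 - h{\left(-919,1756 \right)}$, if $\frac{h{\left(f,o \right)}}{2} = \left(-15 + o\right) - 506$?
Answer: $-4198380$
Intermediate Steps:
$h{\left(f,o \right)} = -1042 + 2 o$ ($h{\left(f,o \right)} = 2 \left(\left(-15 + o\right) - 506\right) = 2 \left(-521 + o\right) = -1042 + 2 o$)
$-4195910 - h{\left(-919,1756 \right)} = -4195910 - \left(-1042 + 2 \cdot 1756\right) = -4195910 - \left(-1042 + 3512\right) = -4195910 - 2470 = -4198380$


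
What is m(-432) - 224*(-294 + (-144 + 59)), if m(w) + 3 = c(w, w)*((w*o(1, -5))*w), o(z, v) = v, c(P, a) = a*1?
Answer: 403192733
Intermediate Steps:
c(P, a) = a
m(w) = -3 - 5*w³ (m(w) = -3 + w*((w*(-5))*w) = -3 + w*((-5*w)*w) = -3 + w*(-5*w²) = -3 - 5*w³)
m(-432) - 224*(-294 + (-144 + 59)) = (-3 - 5*(-432)³) - 224*(-294 + (-144 + 59)) = (-3 - 5*(-80621568)) - 224*(-294 - 85) = (-3 + 403107840) - 224*(-379) = 403107837 + 84896 = 403192733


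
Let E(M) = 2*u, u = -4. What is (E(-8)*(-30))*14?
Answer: 3360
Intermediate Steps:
E(M) = -8 (E(M) = 2*(-4) = -8)
(E(-8)*(-30))*14 = -8*(-30)*14 = 240*14 = 3360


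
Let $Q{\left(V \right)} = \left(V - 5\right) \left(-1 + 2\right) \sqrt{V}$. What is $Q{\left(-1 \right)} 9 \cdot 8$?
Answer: $- 432 i \approx - 432.0 i$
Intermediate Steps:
$Q{\left(V \right)} = \sqrt{V} \left(-5 + V\right)$ ($Q{\left(V \right)} = \left(-5 + V\right) 1 \sqrt{V} = \left(-5 + V\right) \sqrt{V} = \sqrt{V} \left(-5 + V\right)$)
$Q{\left(-1 \right)} 9 \cdot 8 = \sqrt{-1} \left(-5 - 1\right) 9 \cdot 8 = i \left(-6\right) 72 = - 6 i 72 = - 432 i$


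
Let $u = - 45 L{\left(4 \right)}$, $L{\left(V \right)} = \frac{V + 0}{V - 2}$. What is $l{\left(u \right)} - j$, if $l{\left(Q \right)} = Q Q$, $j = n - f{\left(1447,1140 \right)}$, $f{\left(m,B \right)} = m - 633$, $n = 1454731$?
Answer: $-1445817$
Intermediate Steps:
$f{\left(m,B \right)} = -633 + m$ ($f{\left(m,B \right)} = m - 633 = -633 + m$)
$L{\left(V \right)} = \frac{V}{-2 + V}$
$u = -90$ ($u = - 45 \frac{4}{-2 + 4} = - 45 \cdot \frac{4}{2} = - 45 \cdot 4 \cdot \frac{1}{2} = \left(-45\right) 2 = -90$)
$j = 1453917$ ($j = 1454731 - \left(-633 + 1447\right) = 1454731 - 814 = 1453917$)
$l{\left(Q \right)} = Q^{2}$
$l{\left(u \right)} - j = \left(-90\right)^{2} - 1453917 = 8100 - 1453917 = -1445817$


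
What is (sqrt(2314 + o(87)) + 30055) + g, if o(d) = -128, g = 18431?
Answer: 48486 + sqrt(2186) ≈ 48533.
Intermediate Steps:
(sqrt(2314 + o(87)) + 30055) + g = (sqrt(2314 - 128) + 30055) + 18431 = (sqrt(2186) + 30055) + 18431 = (30055 + sqrt(2186)) + 18431 = 48486 + sqrt(2186)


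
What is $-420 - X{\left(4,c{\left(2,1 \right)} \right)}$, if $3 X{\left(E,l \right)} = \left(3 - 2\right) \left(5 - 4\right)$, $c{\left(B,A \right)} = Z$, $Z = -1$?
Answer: $- \frac{1261}{3} \approx -420.33$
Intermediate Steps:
$c{\left(B,A \right)} = -1$
$X{\left(E,l \right)} = \frac{1}{3}$ ($X{\left(E,l \right)} = \frac{\left(3 - 2\right) \left(5 - 4\right)}{3} = \frac{1 \cdot 1}{3} = \frac{1}{3} \cdot 1 = \frac{1}{3}$)
$-420 - X{\left(4,c{\left(2,1 \right)} \right)} = -420 - \frac{1}{3} = - \frac{1261}{3}$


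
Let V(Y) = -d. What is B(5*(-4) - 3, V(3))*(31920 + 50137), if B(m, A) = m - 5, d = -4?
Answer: -2297596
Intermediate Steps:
V(Y) = 4 (V(Y) = -1*(-4) = 4)
B(m, A) = -5 + m
B(5*(-4) - 3, V(3))*(31920 + 50137) = (-5 + (5*(-4) - 3))*(31920 + 50137) = (-5 + (-20 - 3))*82057 = (-5 - 23)*82057 = -28*82057 = -2297596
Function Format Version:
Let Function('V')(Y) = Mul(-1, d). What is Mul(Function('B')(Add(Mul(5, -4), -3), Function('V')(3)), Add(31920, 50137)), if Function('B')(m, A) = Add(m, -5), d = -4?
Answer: -2297596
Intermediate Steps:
Function('V')(Y) = 4 (Function('V')(Y) = Mul(-1, -4) = 4)
Function('B')(m, A) = Add(-5, m)
Mul(Function('B')(Add(Mul(5, -4), -3), Function('V')(3)), Add(31920, 50137)) = Mul(Add(-5, Add(Mul(5, -4), -3)), Add(31920, 50137)) = Mul(Add(-5, Add(-20, -3)), 82057) = Mul(Add(-5, -23), 82057) = Mul(-28, 82057) = -2297596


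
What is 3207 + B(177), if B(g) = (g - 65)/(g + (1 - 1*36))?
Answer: 227753/71 ≈ 3207.8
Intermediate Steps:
B(g) = (-65 + g)/(-35 + g) (B(g) = (-65 + g)/(g + (1 - 36)) = (-65 + g)/(g - 35) = (-65 + g)/(-35 + g))
3207 + B(177) = 3207 + (-65 + 177)/(-35 + 177) = 3207 + 112/142 = 3207 + (1/142)*112 = 3207 + 56/71 = 227753/71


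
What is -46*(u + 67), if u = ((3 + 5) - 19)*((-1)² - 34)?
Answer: -19780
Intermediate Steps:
u = 363 (u = (8 - 19)*(1 - 34) = -11*(-33) = 363)
-46*(u + 67) = -46*(363 + 67) = -46*430 = -19780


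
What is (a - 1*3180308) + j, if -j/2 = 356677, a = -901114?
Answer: -4794776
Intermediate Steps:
j = -713354 (j = -2*356677 = -713354)
(a - 1*3180308) + j = (-901114 - 1*3180308) - 713354 = (-901114 - 3180308) - 713354 = -4081422 - 713354 = -4794776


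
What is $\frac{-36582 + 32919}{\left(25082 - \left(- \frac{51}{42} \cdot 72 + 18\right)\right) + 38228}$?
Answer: $- \frac{25641}{443656} \approx -0.057795$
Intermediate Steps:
$\frac{-36582 + 32919}{\left(25082 - \left(- \frac{51}{42} \cdot 72 + 18\right)\right) + 38228} = - \frac{3663}{\left(25082 - \left(\left(-51\right) \frac{1}{42} \cdot 72 + 18\right)\right) + 38228} = - \frac{3663}{\left(25082 - \left(\left(- \frac{17}{14}\right) 72 + 18\right)\right) + 38228} = - \frac{3663}{\left(25082 - \left(- \frac{612}{7} + 18\right)\right) + 38228} = - \frac{3663}{\left(25082 - - \frac{486}{7}\right) + 38228} = - \frac{3663}{\left(25082 + \frac{486}{7}\right) + 38228} = - \frac{3663}{\frac{176060}{7} + 38228} = - \frac{3663}{\frac{443656}{7}} = \left(-3663\right) \frac{7}{443656} = - \frac{25641}{443656}$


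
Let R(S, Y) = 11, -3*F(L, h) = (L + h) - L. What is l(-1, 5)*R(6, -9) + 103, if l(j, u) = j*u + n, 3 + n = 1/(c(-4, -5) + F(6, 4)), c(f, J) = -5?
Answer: 252/19 ≈ 13.263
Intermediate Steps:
F(L, h) = -h/3 (F(L, h) = -((L + h) - L)/3 = -h/3)
n = -60/19 (n = -3 + 1/(-5 - 1/3*4) = -3 + 1/(-5 - 4/3) = -3 + 1/(-19/3) = -3 - 3/19 = -60/19 ≈ -3.1579)
l(j, u) = -60/19 + j*u (l(j, u) = j*u - 60/19 = -60/19 + j*u)
l(-1, 5)*R(6, -9) + 103 = (-60/19 - 1*5)*11 + 103 = (-60/19 - 5)*11 + 103 = -155/19*11 + 103 = -1705/19 + 103 = 252/19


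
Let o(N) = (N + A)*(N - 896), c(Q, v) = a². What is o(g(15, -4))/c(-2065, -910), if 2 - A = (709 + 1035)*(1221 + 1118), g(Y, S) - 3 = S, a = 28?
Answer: 522722265/112 ≈ 4.6672e+6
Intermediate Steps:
g(Y, S) = 3 + S
c(Q, v) = 784 (c(Q, v) = 28² = 784)
A = -4079214 (A = 2 - (709 + 1035)*(1221 + 1118) = 2 - 1744*2339 = 2 - 1*4079216 = 2 - 4079216 = -4079214)
o(N) = (-4079214 + N)*(-896 + N) (o(N) = (N - 4079214)*(N - 896) = (-4079214 + N)*(-896 + N))
o(g(15, -4))/c(-2065, -910) = (3654975744 + (3 - 4)² - 4080110*(3 - 4))/784 = (3654975744 + (-1)² - 4080110*(-1))*(1/784) = (3654975744 + 1 + 4080110)*(1/784) = 3659055855*(1/784) = 522722265/112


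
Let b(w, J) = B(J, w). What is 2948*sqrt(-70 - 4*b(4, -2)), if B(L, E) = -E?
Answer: 8844*I*sqrt(6) ≈ 21663.0*I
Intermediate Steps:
b(w, J) = -w
2948*sqrt(-70 - 4*b(4, -2)) = 2948*sqrt(-70 - (-4)*4) = 2948*sqrt(-70 - 4*(-4)) = 2948*sqrt(-70 + 16) = 2948*sqrt(-54) = 2948*(3*I*sqrt(6)) = 8844*I*sqrt(6)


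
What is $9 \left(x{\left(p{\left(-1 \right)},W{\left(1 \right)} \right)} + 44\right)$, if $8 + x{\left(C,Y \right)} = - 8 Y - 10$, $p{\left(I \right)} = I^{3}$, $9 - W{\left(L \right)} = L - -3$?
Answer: $-126$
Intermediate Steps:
$W{\left(L \right)} = 6 - L$ ($W{\left(L \right)} = 9 - \left(L - -3\right) = 9 - \left(L + 3\right) = 9 - \left(3 + L\right) = 6 - L$)
$x{\left(C,Y \right)} = -18 - 8 Y$ ($x{\left(C,Y \right)} = -8 - \left(10 + 8 Y\right) = -18 - 8 Y$)
$9 \left(x{\left(p{\left(-1 \right)},W{\left(1 \right)} \right)} + 44\right) = 9 \left(\left(-18 - 8 \left(6 - 1\right)\right) + 44\right) = 9 \left(\left(-18 - 40\right) + 44\right) = 9 \left(-58 + 44\right) = 9 \left(-14\right) = -126$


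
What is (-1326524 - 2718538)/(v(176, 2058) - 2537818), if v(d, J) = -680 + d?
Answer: 2022531/1269161 ≈ 1.5936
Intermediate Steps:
(-1326524 - 2718538)/(v(176, 2058) - 2537818) = (-1326524 - 2718538)/((-680 + 176) - 2537818) = -4045062/(-504 - 2537818) = -4045062/(-2538322) = -4045062*(-1/2538322) = 2022531/1269161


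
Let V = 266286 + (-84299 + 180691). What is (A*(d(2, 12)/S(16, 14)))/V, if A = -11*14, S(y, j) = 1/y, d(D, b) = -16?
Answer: 19712/181339 ≈ 0.10870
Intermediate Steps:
A = -154
V = 362678 (V = 266286 + 96392 = 362678)
(A*(d(2, 12)/S(16, 14)))/V = -(-2464)/(1/16)/362678 = -(-2464)/1/16*(1/362678) = -(-2464)*16*(1/362678) = -154*(-256)*(1/362678) = 39424*(1/362678) = 19712/181339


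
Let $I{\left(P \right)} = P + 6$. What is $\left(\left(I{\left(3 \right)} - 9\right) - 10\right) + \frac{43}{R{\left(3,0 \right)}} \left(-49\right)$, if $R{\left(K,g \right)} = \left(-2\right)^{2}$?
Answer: $- \frac{2147}{4} \approx -536.75$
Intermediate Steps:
$R{\left(K,g \right)} = 4$
$I{\left(P \right)} = 6 + P$
$\left(\left(I{\left(3 \right)} - 9\right) - 10\right) + \frac{43}{R{\left(3,0 \right)}} \left(-49\right) = \left(\left(\left(6 + 3\right) - 9\right) - 10\right) + \frac{43}{4} \left(-49\right) = \left(\left(9 - 9\right) - 10\right) + 43 \cdot \frac{1}{4} \left(-49\right) = \left(0 - 10\right) + \frac{43}{4} \left(-49\right) = -10 - \frac{2107}{4} = - \frac{2147}{4}$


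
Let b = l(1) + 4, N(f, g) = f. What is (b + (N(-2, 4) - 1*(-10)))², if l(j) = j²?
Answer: 169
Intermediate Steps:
b = 5 (b = 1² + 4 = 1 + 4 = 5)
(b + (N(-2, 4) - 1*(-10)))² = (5 + (-2 - 1*(-10)))² = (5 + (-2 + 10))² = (5 + 8)² = 13² = 169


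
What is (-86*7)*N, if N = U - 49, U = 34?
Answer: 9030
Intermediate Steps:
N = -15 (N = 34 - 49 = -15)
(-86*7)*N = -86*7*(-15) = -602*(-15) = 9030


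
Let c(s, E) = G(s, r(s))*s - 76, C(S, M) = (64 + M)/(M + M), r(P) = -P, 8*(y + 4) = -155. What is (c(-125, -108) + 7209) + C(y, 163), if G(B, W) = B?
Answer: 7419335/326 ≈ 22759.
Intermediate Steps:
y = -187/8 (y = -4 + (⅛)*(-155) = -4 - 155/8 = -187/8 ≈ -23.375)
C(S, M) = (64 + M)/(2*M) (C(S, M) = (64 + M)/((2*M)) = (64 + M)*(1/(2*M)) = (64 + M)/(2*M))
c(s, E) = -76 + s² (c(s, E) = s*s - 76 = s² - 76 = -76 + s²)
(c(-125, -108) + 7209) + C(y, 163) = ((-76 + (-125)²) + 7209) + (½)*(64 + 163)/163 = ((-76 + 15625) + 7209) + (½)*(1/163)*227 = (15549 + 7209) + 227/326 = 22758 + 227/326 = 7419335/326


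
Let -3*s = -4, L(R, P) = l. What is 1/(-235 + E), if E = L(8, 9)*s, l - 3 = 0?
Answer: -1/231 ≈ -0.0043290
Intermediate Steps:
l = 3 (l = 3 + 0 = 3)
L(R, P) = 3
s = 4/3 (s = -1/3*(-4) = 4/3 ≈ 1.3333)
E = 4 (E = 3*(4/3) = 4)
1/(-235 + E) = 1/(-235 + 4) = 1/(-231) = -1/231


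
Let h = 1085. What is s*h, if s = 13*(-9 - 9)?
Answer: -253890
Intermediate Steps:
s = -234 (s = 13*(-18) = -234)
s*h = -234*1085 = -253890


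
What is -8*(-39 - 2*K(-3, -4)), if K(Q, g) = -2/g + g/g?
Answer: 336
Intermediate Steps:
K(Q, g) = 1 - 2/g (K(Q, g) = -2/g + 1 = 1 - 2/g)
-8*(-39 - 2*K(-3, -4)) = -8*(-39 - 2*(-2 - 4)/(-4)) = -8*(-39 - (-1)*(-6)/2) = -8*(-39 - 2*3/2) = -8*(-39 - 3) = -8*(-42) = 336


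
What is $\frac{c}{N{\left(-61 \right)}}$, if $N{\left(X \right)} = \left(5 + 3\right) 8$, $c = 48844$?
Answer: $\frac{12211}{16} \approx 763.19$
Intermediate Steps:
$N{\left(X \right)} = 64$ ($N{\left(X \right)} = 8 \cdot 8 = 64$)
$\frac{c}{N{\left(-61 \right)}} = \frac{48844}{64} = 48844 \cdot \frac{1}{64} = \frac{12211}{16}$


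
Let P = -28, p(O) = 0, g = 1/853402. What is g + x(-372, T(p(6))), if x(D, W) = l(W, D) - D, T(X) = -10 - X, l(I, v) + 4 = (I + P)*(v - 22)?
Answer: 13091186681/853402 ≈ 15340.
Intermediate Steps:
g = 1/853402 ≈ 1.1718e-6
l(I, v) = -4 + (-28 + I)*(-22 + v) (l(I, v) = -4 + (I - 28)*(v - 22) = -4 + (-28 + I)*(-22 + v))
x(D, W) = 612 - 29*D - 22*W + D*W (x(D, W) = (612 - 28*D - 22*W + W*D) - D = (612 - 28*D - 22*W + D*W) - D = 612 - 29*D - 22*W + D*W)
g + x(-372, T(p(6))) = 1/853402 + (612 - 29*(-372) - 22*(-10 - 1*0) - 372*(-10 - 1*0)) = 1/853402 + (612 + 10788 - 22*(-10 + 0) - 372*(-10 + 0)) = 1/853402 + (612 + 10788 - 22*(-10) - 372*(-10)) = 1/853402 + (612 + 10788 + 220 + 3720) = 1/853402 + 15340 = 13091186681/853402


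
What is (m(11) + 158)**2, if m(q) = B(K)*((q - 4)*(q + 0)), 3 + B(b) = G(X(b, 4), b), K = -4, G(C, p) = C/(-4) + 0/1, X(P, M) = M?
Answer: 22500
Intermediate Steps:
G(C, p) = -C/4 (G(C, p) = C*(-1/4) + 0*1 = -C/4 + 0 = -C/4)
B(b) = -4 (B(b) = -3 - 1/4*4 = -3 - 1 = -4)
m(q) = -4*q*(-4 + q) (m(q) = -4*(q - 4)*(q + 0) = -4*(-4 + q)*q = -4*q*(-4 + q))
(m(11) + 158)**2 = (4*11*(4 - 1*11) + 158)**2 = (4*11*(4 - 11) + 158)**2 = (4*11*(-7) + 158)**2 = (-308 + 158)**2 = (-150)**2 = 22500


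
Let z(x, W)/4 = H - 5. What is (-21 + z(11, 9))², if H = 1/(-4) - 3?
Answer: 2916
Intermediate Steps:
H = -13/4 (H = -¼*1 - 3 = -¼ - 3 = -13/4 ≈ -3.2500)
z(x, W) = -33 (z(x, W) = 4*(-13/4 - 5) = 4*(-33/4) = -33)
(-21 + z(11, 9))² = (-21 - 33)² = (-54)² = 2916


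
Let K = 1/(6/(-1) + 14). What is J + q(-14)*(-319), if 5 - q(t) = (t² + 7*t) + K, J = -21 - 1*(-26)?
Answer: 237695/8 ≈ 29712.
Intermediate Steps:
K = ⅛ (K = 1/(6*(-1) + 14) = 1/(-6 + 14) = 1/8 = ⅛ ≈ 0.12500)
J = 5 (J = -21 + 26 = 5)
q(t) = 39/8 - t² - 7*t (q(t) = 5 - ((t² + 7*t) + ⅛) = 5 - (⅛ + t² + 7*t) = 5 + (-⅛ - t² - 7*t) = 39/8 - t² - 7*t)
J + q(-14)*(-319) = 5 + (39/8 - 1*(-14)² - 7*(-14))*(-319) = 5 + (39/8 - 1*196 + 98)*(-319) = 5 + (39/8 - 196 + 98)*(-319) = 5 - 745/8*(-319) = 5 + 237655/8 = 237695/8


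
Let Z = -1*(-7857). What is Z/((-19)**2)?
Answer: 7857/361 ≈ 21.765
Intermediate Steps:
Z = 7857
Z/((-19)**2) = 7857/((-19)**2) = 7857/361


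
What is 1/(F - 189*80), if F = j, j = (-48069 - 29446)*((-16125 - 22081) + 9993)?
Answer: 1/2186915575 ≈ 4.5726e-10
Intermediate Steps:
j = 2186930695 (j = -77515*(-38206 + 9993) = -77515*(-28213) = 2186930695)
F = 2186930695
1/(F - 189*80) = 1/(2186930695 - 189*80) = 1/(2186930695 - 15120) = 1/2186915575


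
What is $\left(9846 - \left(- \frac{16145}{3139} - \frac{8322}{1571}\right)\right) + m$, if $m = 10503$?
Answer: $\frac{100399914334}{4931369} \approx 20359.0$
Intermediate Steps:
$\left(9846 - \left(- \frac{16145}{3139} - \frac{8322}{1571}\right)\right) + m = \left(9846 - \left(- \frac{16145}{3139} - \frac{8322}{1571}\right)\right) + 10503 = \left(9846 - - \frac{51486553}{4931369}\right) + 10503 = \left(9846 + \left(\frac{16145}{3139} + \frac{8322}{1571}\right)\right) + 10503 = \left(9846 + \frac{51486553}{4931369}\right) + 10503 = \frac{48605745727}{4931369} + 10503 = \frac{100399914334}{4931369}$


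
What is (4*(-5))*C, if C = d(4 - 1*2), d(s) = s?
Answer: -40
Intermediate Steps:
C = 2 (C = 4 - 1*2 = 4 - 2 = 2)
(4*(-5))*C = (4*(-5))*2 = -20*2 = -40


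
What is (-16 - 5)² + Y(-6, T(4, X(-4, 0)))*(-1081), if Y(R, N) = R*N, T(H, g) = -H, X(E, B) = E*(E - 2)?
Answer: -25503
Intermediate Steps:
X(E, B) = E*(-2 + E)
Y(R, N) = N*R
(-16 - 5)² + Y(-6, T(4, X(-4, 0)))*(-1081) = (-16 - 5)² + (-1*4*(-6))*(-1081) = (-21)² - 4*(-6)*(-1081) = 441 + 24*(-1081) = 441 - 25944 = -25503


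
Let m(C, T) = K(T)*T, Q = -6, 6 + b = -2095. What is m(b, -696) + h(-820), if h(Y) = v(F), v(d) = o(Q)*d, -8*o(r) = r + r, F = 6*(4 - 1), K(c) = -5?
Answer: 3507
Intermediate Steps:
b = -2101 (b = -6 - 2095 = -2101)
F = 18 (F = 6*3 = 18)
o(r) = -r/4 (o(r) = -(r + r)/8 = -r/4)
v(d) = 3*d/2 (v(d) = (-1/4*(-6))*d = 3*d/2)
h(Y) = 27 (h(Y) = (3/2)*18 = 27)
m(C, T) = -5*T
m(b, -696) + h(-820) = -5*(-696) + 27 = 3480 + 27 = 3507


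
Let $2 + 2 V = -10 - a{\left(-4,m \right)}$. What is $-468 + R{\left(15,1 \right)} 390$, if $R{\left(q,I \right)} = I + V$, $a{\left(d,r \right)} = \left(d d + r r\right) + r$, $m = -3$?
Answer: $-6708$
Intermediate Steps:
$a{\left(d,r \right)} = r + d^{2} + r^{2}$ ($a{\left(d,r \right)} = \left(d^{2} + r^{2}\right) + r = r + d^{2} + r^{2}$)
$V = -17$ ($V = -1 + \frac{-10 - \left(-3 + \left(-4\right)^{2} + \left(-3\right)^{2}\right)}{2} = -1 + \frac{-10 - \left(-3 + 16 + 9\right)}{2} = -1 + \frac{-10 - 22}{2} = -1 + \frac{1}{2} \left(-32\right) = -1 - 16 = -17$)
$R{\left(q,I \right)} = -17 + I$ ($R{\left(q,I \right)} = I - 17 = -17 + I$)
$-468 + R{\left(15,1 \right)} 390 = -468 + \left(-17 + 1\right) 390 = -468 - 6240 = -6708$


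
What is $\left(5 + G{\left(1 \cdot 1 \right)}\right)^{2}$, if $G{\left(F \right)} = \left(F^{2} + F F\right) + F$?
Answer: $64$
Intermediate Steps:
$G{\left(F \right)} = F + 2 F^{2}$ ($G{\left(F \right)} = \left(F^{2} + F^{2}\right) + F = 2 F^{2} + F = F + 2 F^{2}$)
$\left(5 + G{\left(1 \cdot 1 \right)}\right)^{2} = \left(5 + 1 \cdot 1 \left(1 + 2 \cdot 1 \cdot 1\right)\right)^{2} = \left(5 + 1 \left(1 + 2 \cdot 1\right)\right)^{2} = \left(5 + 1 \left(1 + 2\right)\right)^{2} = \left(5 + 1 \cdot 3\right)^{2} = \left(5 + 3\right)^{2} = 8^{2} = 64$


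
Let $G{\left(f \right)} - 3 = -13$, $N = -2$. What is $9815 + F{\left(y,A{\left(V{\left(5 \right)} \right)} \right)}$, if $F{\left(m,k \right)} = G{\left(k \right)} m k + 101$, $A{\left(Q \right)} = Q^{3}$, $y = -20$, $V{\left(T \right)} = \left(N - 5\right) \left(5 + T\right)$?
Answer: $-68590084$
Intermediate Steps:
$V{\left(T \right)} = -35 - 7 T$ ($V{\left(T \right)} = \left(-2 - 5\right) \left(5 + T\right) = - 7 \left(5 + T\right) = -35 - 7 T$)
$G{\left(f \right)} = -10$ ($G{\left(f \right)} = 3 - 13 = -10$)
$F{\left(m,k \right)} = 101 - 10 k m$ ($F{\left(m,k \right)} = - 10 m k + 101 = - 10 k m + 101 = 101 - 10 k m$)
$9815 + F{\left(y,A{\left(V{\left(5 \right)} \right)} \right)} = 9815 + \left(101 - 10 \left(-35 - 35\right)^{3} \left(-20\right)\right) = 9815 + \left(101 - 10 \left(-70\right)^{3} \left(-20\right)\right) = 9815 + \left(101 - \left(-3430000\right) \left(-20\right)\right) = 9815 + \left(101 - 68600000\right) = 9815 - 68599899 = -68590084$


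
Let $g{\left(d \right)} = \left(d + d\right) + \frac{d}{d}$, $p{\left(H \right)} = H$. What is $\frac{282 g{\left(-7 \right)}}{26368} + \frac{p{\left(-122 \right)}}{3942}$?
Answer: $- \frac{4417067}{25985664} \approx -0.16998$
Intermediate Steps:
$g{\left(d \right)} = 1 + 2 d$ ($g{\left(d \right)} = 2 d + 1 = 1 + 2 d$)
$\frac{282 g{\left(-7 \right)}}{26368} + \frac{p{\left(-122 \right)}}{3942} = \frac{282 \left(1 + 2 \left(-7\right)\right)}{26368} - \frac{122}{3942} = 282 \left(1 - 14\right) \frac{1}{26368} - \frac{61}{1971} = 282 \left(-13\right) \frac{1}{26368} - \frac{61}{1971} = \left(-3666\right) \frac{1}{26368} - \frac{61}{1971} = - \frac{1833}{13184} - \frac{61}{1971} = - \frac{4417067}{25985664}$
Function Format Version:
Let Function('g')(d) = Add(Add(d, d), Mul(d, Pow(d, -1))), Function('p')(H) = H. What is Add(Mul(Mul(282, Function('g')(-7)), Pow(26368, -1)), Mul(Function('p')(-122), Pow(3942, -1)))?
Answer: Rational(-4417067, 25985664) ≈ -0.16998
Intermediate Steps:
Function('g')(d) = Add(1, Mul(2, d)) (Function('g')(d) = Add(Mul(2, d), 1) = Add(1, Mul(2, d)))
Add(Mul(Mul(282, Function('g')(-7)), Pow(26368, -1)), Mul(Function('p')(-122), Pow(3942, -1))) = Add(Mul(Mul(282, Add(1, Mul(2, -7))), Pow(26368, -1)), Mul(-122, Pow(3942, -1))) = Add(Mul(Mul(282, Add(1, -14)), Rational(1, 26368)), Mul(-122, Rational(1, 3942))) = Add(Mul(Mul(282, -13), Rational(1, 26368)), Rational(-61, 1971)) = Add(Mul(-3666, Rational(1, 26368)), Rational(-61, 1971)) = Add(Rational(-1833, 13184), Rational(-61, 1971)) = Rational(-4417067, 25985664)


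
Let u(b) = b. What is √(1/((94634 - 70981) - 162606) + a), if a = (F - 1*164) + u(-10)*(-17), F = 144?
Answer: √2896190292397/138953 ≈ 12.247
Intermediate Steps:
a = 150 (a = (144 - 1*164) - 10*(-17) = (144 - 164) + 170 = -20 + 170 = 150)
√(1/((94634 - 70981) - 162606) + a) = √(1/((94634 - 70981) - 162606) + 150) = √(1/(23653 - 162606) + 150) = √(1/(-138953) + 150) = √(-1/138953 + 150) = √(20842949/138953) = √2896190292397/138953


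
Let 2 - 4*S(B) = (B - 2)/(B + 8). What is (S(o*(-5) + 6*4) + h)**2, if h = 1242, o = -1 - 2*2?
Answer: 80226597049/51984 ≈ 1.5433e+6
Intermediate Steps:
o = -5 (o = -1 - 4 = -5)
S(B) = 1/2 - (-2 + B)/(4*(8 + B)) (S(B) = 1/2 - (B - 2)/(4*(B + 8)) = 1/2 - (-2 + B)/(4*(8 + B)))
(S(o*(-5) + 6*4) + h)**2 = ((18 + (-5*(-5) + 6*4))/(4*(8 + (-5*(-5) + 6*4))) + 1242)**2 = ((18 + (25 + 24))/(4*(8 + (25 + 24))) + 1242)**2 = ((18 + 49)/(4*(8 + 49)) + 1242)**2 = ((1/4)*67/57 + 1242)**2 = ((1/4)*(1/57)*67 + 1242)**2 = (67/228 + 1242)**2 = (283243/228)**2 = 80226597049/51984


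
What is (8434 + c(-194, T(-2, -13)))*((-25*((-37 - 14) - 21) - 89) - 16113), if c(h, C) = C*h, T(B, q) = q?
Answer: -157788312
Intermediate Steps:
(8434 + c(-194, T(-2, -13)))*((-25*((-37 - 14) - 21) - 89) - 16113) = (8434 - 13*(-194))*((-25*((-37 - 14) - 21) - 89) - 16113) = (8434 + 2522)*((-25*(-51 - 21) - 89) - 16113) = 10956*((-25*(-72) - 89) - 16113) = 10956*((1800 - 89) - 16113) = 10956*(1711 - 16113) = 10956*(-14402) = -157788312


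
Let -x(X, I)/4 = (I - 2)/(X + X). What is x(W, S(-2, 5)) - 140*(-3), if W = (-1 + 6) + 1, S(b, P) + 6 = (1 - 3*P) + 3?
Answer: 1279/3 ≈ 426.33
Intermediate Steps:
S(b, P) = -2 - 3*P (S(b, P) = -6 + ((1 - 3*P) + 3) = -6 + (4 - 3*P) = -2 - 3*P)
W = 6 (W = 5 + 1 = 6)
x(X, I) = -2*(-2 + I)/X (x(X, I) = -4*(I - 2)/(X + X) = -4*(-2 + I)/(2*X) = -4*(-2 + I)*1/(2*X) = -2*(-2 + I)/X)
x(W, S(-2, 5)) - 140*(-3) = 2*(2 - (-2 - 3*5))/6 - 140*(-3) = 2*(⅙)*(2 - (-2 - 15)) + 420 = 2*(⅙)*(2 - 1*(-17)) + 420 = 2*(⅙)*(2 + 17) + 420 = 2*(⅙)*19 + 420 = 19/3 + 420 = 1279/3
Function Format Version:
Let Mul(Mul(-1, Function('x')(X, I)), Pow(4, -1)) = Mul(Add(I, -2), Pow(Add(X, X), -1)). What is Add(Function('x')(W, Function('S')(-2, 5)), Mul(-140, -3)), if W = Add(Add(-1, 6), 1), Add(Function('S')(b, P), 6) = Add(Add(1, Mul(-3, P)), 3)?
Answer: Rational(1279, 3) ≈ 426.33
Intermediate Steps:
Function('S')(b, P) = Add(-2, Mul(-3, P)) (Function('S')(b, P) = Add(-6, Add(Add(1, Mul(-3, P)), 3)) = Add(-6, Add(4, Mul(-3, P))) = Add(-2, Mul(-3, P)))
W = 6 (W = Add(5, 1) = 6)
Function('x')(X, I) = Mul(-2, Pow(X, -1), Add(-2, I)) (Function('x')(X, I) = Mul(-4, Mul(Add(I, -2), Pow(Add(X, X), -1))) = Mul(-4, Mul(Add(-2, I), Pow(Mul(2, X), -1))) = Mul(-4, Mul(Add(-2, I), Mul(Rational(1, 2), Pow(X, -1)))) = Mul(-4, Mul(Rational(1, 2), Pow(X, -1), Add(-2, I))) = Mul(-2, Pow(X, -1), Add(-2, I)))
Add(Function('x')(W, Function('S')(-2, 5)), Mul(-140, -3)) = Add(Mul(2, Pow(6, -1), Add(2, Mul(-1, Add(-2, Mul(-3, 5))))), Mul(-140, -3)) = Add(Mul(2, Rational(1, 6), Add(2, Mul(-1, Add(-2, -15)))), 420) = Add(Mul(2, Rational(1, 6), Add(2, Mul(-1, -17))), 420) = Add(Mul(2, Rational(1, 6), Add(2, 17)), 420) = Add(Mul(2, Rational(1, 6), 19), 420) = Add(Rational(19, 3), 420) = Rational(1279, 3)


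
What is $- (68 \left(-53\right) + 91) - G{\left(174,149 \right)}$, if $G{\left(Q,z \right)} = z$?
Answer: $3364$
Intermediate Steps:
$- (68 \left(-53\right) + 91) - G{\left(174,149 \right)} = - (68 \left(-53\right) + 91) - 149 = - (-3604 + 91) - 149 = \left(-1\right) \left(-3513\right) - 149 = 3513 - 149 = 3364$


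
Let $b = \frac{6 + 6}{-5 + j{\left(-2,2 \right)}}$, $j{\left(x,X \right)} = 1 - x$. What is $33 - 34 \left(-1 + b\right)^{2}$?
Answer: $-1633$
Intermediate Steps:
$b = -6$ ($b = \frac{6 + 6}{-5 + \left(1 - -2\right)} = \frac{12}{-5 + \left(1 + 2\right)} = \frac{12}{-5 + 3} = \frac{12}{-2} = 12 \left(- \frac{1}{2}\right) = -6$)
$33 - 34 \left(-1 + b\right)^{2} = 33 - 34 \left(-1 - 6\right)^{2} = 33 - 34 \left(-7\right)^{2} = 33 - 1666 = -1633$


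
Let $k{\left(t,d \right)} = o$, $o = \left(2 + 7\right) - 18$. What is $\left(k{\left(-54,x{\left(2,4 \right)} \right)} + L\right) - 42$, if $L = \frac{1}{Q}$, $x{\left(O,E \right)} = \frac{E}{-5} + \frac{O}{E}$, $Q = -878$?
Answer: $- \frac{44779}{878} \approx -51.001$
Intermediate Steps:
$o = -9$ ($o = 9 - 18 = -9$)
$x{\left(O,E \right)} = - \frac{E}{5} + \frac{O}{E}$ ($x{\left(O,E \right)} = E \left(- \frac{1}{5}\right) + \frac{O}{E} = - \frac{E}{5} + \frac{O}{E}$)
$k{\left(t,d \right)} = -9$
$L = - \frac{1}{878}$ ($L = \frac{1}{-878} = - \frac{1}{878} \approx -0.001139$)
$\left(k{\left(-54,x{\left(2,4 \right)} \right)} + L\right) - 42 = \left(-9 - \frac{1}{878}\right) - 42 = - \frac{7903}{878} - 42 = - \frac{44779}{878}$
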